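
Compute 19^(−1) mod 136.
19^(−1) ≡ 43 (mod 136)

Apply the extended Euclidean algorithm to (136, 19), tracking rows (r, s, t) with s·136 + t·19 = r. Each division r_prev = q·r_cur + r_new produces the new row as (previous row) − q·(current row):
  row A: (136, 1, 0)   [1·136 + 0·19 = 136]
  row B: (19, 0, 1)   [0·136 + 1·19 = 19]
  136 = 7·19 + 3   → row C = row A − 7·row B = (3, 1, −7)   [check: 1·136 − 7·19 = 3]
  19 = 6·3 + 1   → row D = row B − 6·row C = (1, −6, 43)   [check: −6·136 + 43·19 = 1]
  3 = 3·1 + 0   → remainder 0, stop. gcd = 1 (last nonzero row D).
The gcd is 1, so 19 is invertible mod 136. The last nonzero row gives −6·136 + 43·19 = 1, so t = 43. So 19^(−1) ≡ 43 (mod 136). Verify: 19 · 43 = 817 ≡ 1 (mod 136). ✓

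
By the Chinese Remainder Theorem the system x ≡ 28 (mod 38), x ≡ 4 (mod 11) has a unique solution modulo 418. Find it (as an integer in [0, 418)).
The moduli 38, 11 are pairwise coprime, so by the CRT there is a unique solution mod 38·11 = 418.
Solve by successive substitution. Start with x ≡ 28 (mod 38).
  Combine with x ≡ 4 (mod 11): write x = 28 + 38·t and require 28 + 38·t ≡ 4 (mod 11), i.e. 38·t ≡ 4 − 28 ≡ 9 (mod 11). Since 38^(−1) ≡ 9 (mod 11) (38 ≡ 5 (mod 11)), t ≡ 9·9 ≡ 4 (mod 11). So x ≡ 28 + 38·4 = 180 (mod 418).
Unique solution in [0, 418): x = 180.

Final answer: x ≡ 180 (mod 418); the representative in [0, 418) is 180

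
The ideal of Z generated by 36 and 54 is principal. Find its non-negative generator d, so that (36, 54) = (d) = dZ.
In the PID Z, (a, b) is generated by gcd(a, b). Compute gcd(54, 36) with the extended Euclidean algorithm, tracking rows (r, s, t) with s·54 + t·36 = r:
  row A: (54, 1, 0)   [1·54 + 0·36 = 54]
  row B: (36, 0, 1)   [0·54 + 1·36 = 36]
  54 = 1·36 + 18   → row C = row A − 1·row B = (18, 1, −1)   [check: 1·54 − 1·36 = 18]
  36 = 2·18 + 0   → remainder 0, stop. gcd = 18 (last nonzero row C).
So gcd(36, 54) = 18, with Bézout identity 1·54 − 1·36 = 18. Containment (⊇): the Bézout identity exhibits 18 as an element of (36, 54), giving (18) ⊆ (36, 54). Containment (⊆): since 18 | 36 and 18 | 54 (36 = 18·2, 54 = 18·3), every Z-linear combination of 36 and 54 is divisible by 18, so (36, 54) ⊆ (18). Therefore (36, 54) = (18), d = 18.

Final answer: (36, 54) = (18); d = 18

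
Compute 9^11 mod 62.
Use repeated squaring. Binary(11) = 1011. Walk through the bits of the exponent 11 left-to-right: at each bit after the leading one, square the running value, then multiply by 9 if the bit is 1 (always reducing mod 62):
  bit 1 = 1 (leading): start with 9.
  bit 2 = 0: square 9^2 = 81 ≡ 19 (mod 62).
  bit 3 = 1: square 19^2 = 361 ≡ 51; bit is 1, so multiply 51·9 = 459 ≡ 25 (mod 62).
  bit 4 = 1: square 25^2 = 625 ≡ 5; bit is 1, so multiply 5·9 = 45 (mod 62).
Final value: 9^11 ≡ 45 (mod 62).

Final answer: 45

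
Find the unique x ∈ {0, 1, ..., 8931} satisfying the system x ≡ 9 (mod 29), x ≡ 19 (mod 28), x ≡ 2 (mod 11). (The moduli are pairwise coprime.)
x ≡ 299 (mod 8932); the representative in [0, 8932) is 299

The moduli 29, 28, 11 are pairwise coprime, so by the CRT there is a unique solution mod 29·28·11 = 8932.
Solve by successive substitution. Start with x ≡ 9 (mod 29).
  Combine with x ≡ 19 (mod 28): write x = 9 + 29·t and require 9 + 29·t ≡ 19 (mod 28), i.e. 29·t ≡ 19 − 9 ≡ 10 (mod 28). Since 29^(−1) ≡ 1 (mod 28) (29 ≡ 1 (mod 28)), t ≡ 1·10 ≡ 10 (mod 28). So x ≡ 9 + 29·10 = 299 (mod 812).
  Combine with x ≡ 2 (mod 11): write x = 299 + 812·t and require 299 + 812·t ≡ 2 (mod 11), i.e. 812·t ≡ 2 − 299 ≡ 0 (mod 11). Since 812^(−1) ≡ 5 (mod 11) (812 ≡ 9 (mod 11)), t ≡ 5·0 ≡ 0 (mod 11). So x ≡ 299 + 812·0 = 299 (mod 8932).
Unique solution in [0, 8932): x = 299.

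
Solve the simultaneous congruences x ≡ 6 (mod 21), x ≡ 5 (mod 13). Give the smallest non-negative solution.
The moduli 21, 13 are pairwise coprime, so by the CRT there is a unique solution mod 21·13 = 273.
Solve by successive substitution. Start with x ≡ 6 (mod 21).
  Combine with x ≡ 5 (mod 13): write x = 6 + 21·t and require 6 + 21·t ≡ 5 (mod 13), i.e. 21·t ≡ 5 − 6 ≡ 12 (mod 13). Since 21^(−1) ≡ 5 (mod 13) (21 ≡ 8 (mod 13)), t ≡ 5·12 ≡ 8 (mod 13). So x ≡ 6 + 21·8 = 174 (mod 273).
Unique solution in [0, 273): x = 174.

Final answer: x ≡ 174 (mod 273); the representative in [0, 273) is 174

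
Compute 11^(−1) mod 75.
11^(−1) ≡ 41 (mod 75)

Apply the extended Euclidean algorithm to (75, 11), tracking rows (r, s, t) with s·75 + t·11 = r. Each division r_prev = q·r_cur + r_new produces the new row as (previous row) − q·(current row):
  row A: (75, 1, 0)   [1·75 + 0·11 = 75]
  row B: (11, 0, 1)   [0·75 + 1·11 = 11]
  75 = 6·11 + 9   → row C = row A − 6·row B = (9, 1, −6)   [check: 1·75 − 6·11 = 9]
  11 = 1·9 + 2   → row D = row B − 1·row C = (2, −1, 7)   [check: −1·75 + 7·11 = 2]
  9 = 4·2 + 1   → row E = row C − 4·row D = (1, 5, −34)   [check: 5·75 − 34·11 = 1]
  2 = 2·1 + 0   → remainder 0, stop. gcd = 1 (last nonzero row E).
The gcd is 1, so 11 is invertible mod 75. The last nonzero row gives 5·75 − 34·11 = 1, so t = −34. So 11^(−1) ≡ −34 ≡ 41 (mod 75). Verify: 11 · 41 = 451 ≡ 1 (mod 75). ✓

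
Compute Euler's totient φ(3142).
φ(3142) = 1570

φ is multiplicative, with φ(p^e) = p^e − p^(e−1). Factorise 3142 = 2 · 1571. Then
  φ(3142) = (2 − 1) · (1571 − 1) = 1 · 1570 = 1570.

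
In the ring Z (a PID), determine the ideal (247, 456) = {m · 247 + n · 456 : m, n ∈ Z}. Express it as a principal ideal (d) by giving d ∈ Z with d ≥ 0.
In the PID Z, (a, b) is generated by gcd(a, b). Compute gcd(456, 247) with the extended Euclidean algorithm, tracking rows (r, s, t) with s·456 + t·247 = r:
  row A: (456, 1, 0)   [1·456 + 0·247 = 456]
  row B: (247, 0, 1)   [0·456 + 1·247 = 247]
  456 = 1·247 + 209   → row C = row A − 1·row B = (209, 1, −1)   [check: 1·456 − 1·247 = 209]
  247 = 1·209 + 38   → row D = row B − 1·row C = (38, −1, 2)   [check: −1·456 + 2·247 = 38]
  209 = 5·38 + 19   → row E = row C − 5·row D = (19, 6, −11)   [check: 6·456 − 11·247 = 19]
  38 = 2·19 + 0   → remainder 0, stop. gcd = 19 (last nonzero row E).
So gcd(247, 456) = 19, with Bézout identity 6·456 − 11·247 = 19. Containment (⊇): the Bézout identity exhibits 19 as an element of (247, 456), giving (19) ⊆ (247, 456). Containment (⊆): since 19 | 247 and 19 | 456 (247 = 19·13, 456 = 19·24), every Z-linear combination of 247 and 456 is divisible by 19, so (247, 456) ⊆ (19). Therefore (247, 456) = (19), d = 19.

Final answer: (247, 456) = (19); d = 19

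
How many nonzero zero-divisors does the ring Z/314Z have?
Z/314Z has 157 nonzero zero-divisors

In Z/314Z each nonzero element is either a unit (gcd with 314 is 1) or a zero-divisor (gcd > 1). The number of units is φ(314): factorise 314 = 2 · 157, so φ(314) = (2 − 1) · (157 − 1) = 1 · 156 = 156. The nonzero elements number 314 − 1 = 313. Hence the nonzero zero-divisors number 313 − 156 = 157.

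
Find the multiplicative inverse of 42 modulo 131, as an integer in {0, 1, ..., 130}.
Apply the extended Euclidean algorithm to (131, 42), tracking rows (r, s, t) with s·131 + t·42 = r. Each division r_prev = q·r_cur + r_new produces the new row as (previous row) − q·(current row):
  row A: (131, 1, 0)   [1·131 + 0·42 = 131]
  row B: (42, 0, 1)   [0·131 + 1·42 = 42]
  131 = 3·42 + 5   → row C = row A − 3·row B = (5, 1, −3)   [check: 1·131 − 3·42 = 5]
  42 = 8·5 + 2   → row D = row B − 8·row C = (2, −8, 25)   [check: −8·131 + 25·42 = 2]
  5 = 2·2 + 1   → row E = row C − 2·row D = (1, 17, −53)   [check: 17·131 − 53·42 = 1]
  2 = 2·1 + 0   → remainder 0, stop. gcd = 1 (last nonzero row E).
The gcd is 1, so 42 is invertible mod 131. The last nonzero row gives 17·131 − 53·42 = 1, so t = −53. So 42^(−1) ≡ −53 ≡ 78 (mod 131). Verify: 42 · 78 = 3276 ≡ 1 (mod 131). ✓

Final answer: 42^(−1) ≡ 78 (mod 131)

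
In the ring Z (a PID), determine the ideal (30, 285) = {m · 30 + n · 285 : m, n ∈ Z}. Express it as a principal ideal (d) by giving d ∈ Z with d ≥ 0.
(30, 285) = (15); d = 15

In the PID Z, (a, b) is generated by gcd(a, b). Compute gcd(285, 30) with the extended Euclidean algorithm, tracking rows (r, s, t) with s·285 + t·30 = r:
  row A: (285, 1, 0)   [1·285 + 0·30 = 285]
  row B: (30, 0, 1)   [0·285 + 1·30 = 30]
  285 = 9·30 + 15   → row C = row A − 9·row B = (15, 1, −9)   [check: 1·285 − 9·30 = 15]
  30 = 2·15 + 0   → remainder 0, stop. gcd = 15 (last nonzero row C).
So gcd(30, 285) = 15, with Bézout identity 1·285 − 9·30 = 15. Containment (⊇): the Bézout identity exhibits 15 as an element of (30, 285), giving (15) ⊆ (30, 285). Containment (⊆): since 15 | 30 and 15 | 285 (30 = 15·2, 285 = 15·19), every Z-linear combination of 30 and 285 is divisible by 15, so (30, 285) ⊆ (15). Therefore (30, 285) = (15), d = 15.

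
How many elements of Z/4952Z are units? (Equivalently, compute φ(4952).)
Z/4952Z has φ(4952) = 2472 units

An element a ∈ Z/4952Z is a unit iff gcd(a, 4952) = 1, so the number of units is φ(4952). φ is multiplicative, with φ(p^e) = p^e − p^(e−1). Factorise 4952 = 2^3 · 619. Then
  φ(4952) = (2^3 − 2^2) · (619 − 1) = 4 · 618 = 2472.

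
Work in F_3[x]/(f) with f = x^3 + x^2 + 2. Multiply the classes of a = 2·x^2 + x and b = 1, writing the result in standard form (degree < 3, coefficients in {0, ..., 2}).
Multiply as integer polynomials: a · b = 2·x^2 + x. Reducing coefficients mod 3: a · b ≡ 2·x^2 + x. This already has degree < 3, so no reduction by f is needed. Hence a · b ≡ 2·x^2 + x in F_3[x]/(f).

Final answer: a · b ≡ 2·x^2 + x (mod f(x))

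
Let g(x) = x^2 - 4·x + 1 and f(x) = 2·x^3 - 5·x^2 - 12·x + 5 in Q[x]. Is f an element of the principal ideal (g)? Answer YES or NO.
In Q[x] the ideal (g) consists of all multiples of g, so f ∈ (g) iff g | f, i.e. iff the remainder of f on division by g is 0. Divide f by g (g is monic, so eliminate the leading term of the running remainder at each step):
  leading term 2·x^3: subtract (2·x)·g(x) = 2·x^3 - 8·x^2 + 2·x, leaving 3·x^2 - 14·x + 5
  leading term 3·x^2: subtract (3)·g(x) = 3·x^2 - 12·x + 3, leaving 2 - 2·x
The remainder r(x) = 2 - 2·x ≠ 0 (and deg r < deg g), so g ∤ f, i.e. f ∉ (g).

Final answer: NO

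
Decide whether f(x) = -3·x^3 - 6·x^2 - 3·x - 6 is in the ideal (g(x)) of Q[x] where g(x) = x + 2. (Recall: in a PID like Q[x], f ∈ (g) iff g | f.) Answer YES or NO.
In Q[x] the ideal (g) consists of all multiples of g, so f ∈ (g) iff g | f, i.e. iff the remainder of f on division by g is 0. Divide f by g (g is monic, so eliminate the leading term of the running remainder at each step):
  leading term -3·x^3: subtract (-3·x^2)·g(x) = -3·x^3 - 6·x^2, leaving -3·x - 6
  leading term -3·x: subtract (-3)·g(x) = -3·x - 6, leaving 0
The remainder is 0, so f(x) = g(x) · h(x) with h(x) = -3·x^2 - 3. Hence g | f, i.e. f ∈ (g).

Final answer: YES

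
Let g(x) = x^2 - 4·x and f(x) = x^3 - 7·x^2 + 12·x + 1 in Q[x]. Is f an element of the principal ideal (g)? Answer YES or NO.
In Q[x] the ideal (g) consists of all multiples of g, so f ∈ (g) iff g | f, i.e. iff the remainder of f on division by g is 0. Divide f by g (g is monic, so eliminate the leading term of the running remainder at each step):
  leading term x^3: subtract (x)·g(x) = x^3 - 4·x^2, leaving -3·x^2 + 12·x + 1
  leading term -3·x^2: subtract (-3)·g(x) = -3·x^2 + 12·x, leaving 1
The remainder r(x) = 1 ≠ 0 (and deg r < deg g), so g ∤ f, i.e. f ∉ (g).

Final answer: NO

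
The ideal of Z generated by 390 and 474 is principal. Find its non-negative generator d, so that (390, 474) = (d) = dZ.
(390, 474) = (6); d = 6

In the PID Z, (a, b) is generated by gcd(a, b). Compute gcd(474, 390) with the extended Euclidean algorithm, tracking rows (r, s, t) with s·474 + t·390 = r:
  row A: (474, 1, 0)   [1·474 + 0·390 = 474]
  row B: (390, 0, 1)   [0·474 + 1·390 = 390]
  474 = 1·390 + 84   → row C = row A − 1·row B = (84, 1, −1)   [check: 1·474 − 1·390 = 84]
  390 = 4·84 + 54   → row D = row B − 4·row C = (54, −4, 5)   [check: −4·474 + 5·390 = 54]
  84 = 1·54 + 30   → row E = row C − 1·row D = (30, 5, −6)   [check: 5·474 − 6·390 = 30]
  54 = 1·30 + 24   → row F = row D − 1·row E = (24, −9, 11)   [check: −9·474 + 11·390 = 24]
  30 = 1·24 + 6   → row G = row E − 1·row F = (6, 14, −17)   [check: 14·474 − 17·390 = 6]
  24 = 4·6 + 0   → remainder 0, stop. gcd = 6 (last nonzero row G).
So gcd(390, 474) = 6, with Bézout identity 14·474 − 17·390 = 6. Containment (⊇): the Bézout identity exhibits 6 as an element of (390, 474), giving (6) ⊆ (390, 474). Containment (⊆): since 6 | 390 and 6 | 474 (390 = 6·65, 474 = 6·79), every Z-linear combination of 390 and 474 is divisible by 6, so (390, 474) ⊆ (6). Therefore (390, 474) = (6), d = 6.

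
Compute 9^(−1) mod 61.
Apply the extended Euclidean algorithm to (61, 9), tracking rows (r, s, t) with s·61 + t·9 = r. Each division r_prev = q·r_cur + r_new produces the new row as (previous row) − q·(current row):
  row A: (61, 1, 0)   [1·61 + 0·9 = 61]
  row B: (9, 0, 1)   [0·61 + 1·9 = 9]
  61 = 6·9 + 7   → row C = row A − 6·row B = (7, 1, −6)   [check: 1·61 − 6·9 = 7]
  9 = 1·7 + 2   → row D = row B − 1·row C = (2, −1, 7)   [check: −1·61 + 7·9 = 2]
  7 = 3·2 + 1   → row E = row C − 3·row D = (1, 4, −27)   [check: 4·61 − 27·9 = 1]
  2 = 2·1 + 0   → remainder 0, stop. gcd = 1 (last nonzero row E).
The gcd is 1, so 9 is invertible mod 61. The last nonzero row gives 4·61 − 27·9 = 1, so t = −27. So 9^(−1) ≡ −27 ≡ 34 (mod 61). Verify: 9 · 34 = 306 ≡ 1 (mod 61). ✓

Final answer: 9^(−1) ≡ 34 (mod 61)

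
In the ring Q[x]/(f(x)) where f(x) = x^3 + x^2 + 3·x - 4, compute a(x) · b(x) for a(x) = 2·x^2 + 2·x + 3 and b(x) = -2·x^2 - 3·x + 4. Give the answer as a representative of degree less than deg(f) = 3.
First multiply in Q[x] without reducing: a · b = -4·x^4 - 10·x^3 - 4·x^2 - x + 12. Now divide by f(x) = x^3 + x^2 + 3·x - 4, eliminating the leading term at each step:
  leading term -4·x^4: subtract (-4·x)·f(x) = -4·x^4 - 4·x^3 - 12·x^2 + 16·x, leaving -6·x^3 + 8·x^2 - 17·x + 12
  leading term -6·x^3: subtract (-6)·f(x) = -6·x^3 - 6·x^2 - 18·x + 24, leaving 14·x^2 + x - 12
The degree is now < 3, so this is the remainder. Hence a · b ≡ 14·x^2 + x - 12 in Q[x]/(f).

Final answer: a · b ≡ 14·x^2 + x - 12 (mod f(x))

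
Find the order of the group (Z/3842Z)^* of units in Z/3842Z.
|(Z/3842Z)^*| = 1792

(Z/3842Z)^* consists of the classes a with gcd(a, 3842) = 1, so its order is φ(3842). φ is multiplicative, with φ(p^e) = p^e − p^(e−1). Factorise 3842 = 2 · 17 · 113. Then
  φ(3842) = (2 − 1) · (17 − 1) · (113 − 1) = 1 · 16 · 112 = 1792.
Thus |(Z/3842Z)^*| = 1792.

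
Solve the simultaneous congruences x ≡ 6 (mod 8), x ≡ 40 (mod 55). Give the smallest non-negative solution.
x ≡ 150 (mod 440); the representative in [0, 440) is 150

The moduli 8, 55 are pairwise coprime, so by the CRT there is a unique solution mod 8·55 = 440.
Solve by successive substitution. Start with x ≡ 6 (mod 8).
  Combine with x ≡ 40 (mod 55): write x = 6 + 8·t and require 6 + 8·t ≡ 40 (mod 55), i.e. 8·t ≡ 40 − 6 ≡ 34 (mod 55). Since 8^(−1) ≡ 7 (mod 55), t ≡ 7·34 ≡ 18 (mod 55). So x ≡ 6 + 8·18 = 150 (mod 440).
Unique solution in [0, 440): x = 150.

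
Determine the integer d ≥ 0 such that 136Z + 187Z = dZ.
(136, 187) = (17); d = 17

In the PID Z, (a, b) is generated by gcd(a, b). Compute gcd(187, 136) with the extended Euclidean algorithm, tracking rows (r, s, t) with s·187 + t·136 = r:
  row A: (187, 1, 0)   [1·187 + 0·136 = 187]
  row B: (136, 0, 1)   [0·187 + 1·136 = 136]
  187 = 1·136 + 51   → row C = row A − 1·row B = (51, 1, −1)   [check: 1·187 − 1·136 = 51]
  136 = 2·51 + 34   → row D = row B − 2·row C = (34, −2, 3)   [check: −2·187 + 3·136 = 34]
  51 = 1·34 + 17   → row E = row C − 1·row D = (17, 3, −4)   [check: 3·187 − 4·136 = 17]
  34 = 2·17 + 0   → remainder 0, stop. gcd = 17 (last nonzero row E).
So gcd(136, 187) = 17, with Bézout identity 3·187 − 4·136 = 17. Containment (⊇): the Bézout identity exhibits 17 as an element of (136, 187), giving (17) ⊆ (136, 187). Containment (⊆): since 17 | 136 and 17 | 187 (136 = 17·8, 187 = 17·11), every Z-linear combination of 136 and 187 is divisible by 17, so (136, 187) ⊆ (17). Therefore (136, 187) = (17), d = 17.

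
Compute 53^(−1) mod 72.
Apply the extended Euclidean algorithm to (72, 53), tracking rows (r, s, t) with s·72 + t·53 = r. Each division r_prev = q·r_cur + r_new produces the new row as (previous row) − q·(current row):
  row A: (72, 1, 0)   [1·72 + 0·53 = 72]
  row B: (53, 0, 1)   [0·72 + 1·53 = 53]
  72 = 1·53 + 19   → row C = row A − 1·row B = (19, 1, −1)   [check: 1·72 − 1·53 = 19]
  53 = 2·19 + 15   → row D = row B − 2·row C = (15, −2, 3)   [check: −2·72 + 3·53 = 15]
  19 = 1·15 + 4   → row E = row C − 1·row D = (4, 3, −4)   [check: 3·72 − 4·53 = 4]
  15 = 3·4 + 3   → row F = row D − 3·row E = (3, −11, 15)   [check: −11·72 + 15·53 = 3]
  4 = 1·3 + 1   → row G = row E − 1·row F = (1, 14, −19)   [check: 14·72 − 19·53 = 1]
  3 = 3·1 + 0   → remainder 0, stop. gcd = 1 (last nonzero row G).
The gcd is 1, so 53 is invertible mod 72. The last nonzero row gives 14·72 − 19·53 = 1, so t = −19. So 53^(−1) ≡ −19 ≡ 53 (mod 72). Verify: 53 · 53 = 2809 ≡ 1 (mod 72). ✓

Final answer: 53^(−1) ≡ 53 (mod 72)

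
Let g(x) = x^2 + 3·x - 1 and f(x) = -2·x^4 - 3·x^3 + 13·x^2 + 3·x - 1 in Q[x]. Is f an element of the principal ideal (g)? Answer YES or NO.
NO

In Q[x] the ideal (g) consists of all multiples of g, so f ∈ (g) iff g | f, i.e. iff the remainder of f on division by g is 0. Divide f by g (g is monic, so eliminate the leading term of the running remainder at each step):
  leading term -2·x^4: subtract (-2·x^2)·g(x) = -2·x^4 - 6·x^3 + 2·x^2, leaving 3·x^3 + 11·x^2 + 3·x - 1
  leading term 3·x^3: subtract (3·x)·g(x) = 3·x^3 + 9·x^2 - 3·x, leaving 2·x^2 + 6·x - 1
  leading term 2·x^2: subtract (2)·g(x) = 2·x^2 + 6·x - 2, leaving 1
The remainder r(x) = 1 ≠ 0 (and deg r < deg g), so g ∤ f, i.e. f ∉ (g).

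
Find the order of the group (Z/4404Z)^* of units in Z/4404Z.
(Z/4404Z)^* consists of the classes a with gcd(a, 4404) = 1, so its order is φ(4404). φ is multiplicative, with φ(p^e) = p^e − p^(e−1). Factorise 4404 = 2^2 · 3 · 367. Then
  φ(4404) = (2^2 − 2^1) · (3 − 1) · (367 − 1) = 2 · 2 · 366 = 1464.
Thus |(Z/4404Z)^*| = 1464.

Final answer: |(Z/4404Z)^*| = 1464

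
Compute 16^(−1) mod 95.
16^(−1) ≡ 6 (mod 95)

Apply the extended Euclidean algorithm to (95, 16), tracking rows (r, s, t) with s·95 + t·16 = r. Each division r_prev = q·r_cur + r_new produces the new row as (previous row) − q·(current row):
  row A: (95, 1, 0)   [1·95 + 0·16 = 95]
  row B: (16, 0, 1)   [0·95 + 1·16 = 16]
  95 = 5·16 + 15   → row C = row A − 5·row B = (15, 1, −5)   [check: 1·95 − 5·16 = 15]
  16 = 1·15 + 1   → row D = row B − 1·row C = (1, −1, 6)   [check: −1·95 + 6·16 = 1]
  15 = 15·1 + 0   → remainder 0, stop. gcd = 1 (last nonzero row D).
The gcd is 1, so 16 is invertible mod 95. The last nonzero row gives −1·95 + 6·16 = 1, so t = 6. So 16^(−1) ≡ 6 (mod 95). Verify: 16 · 6 = 96 ≡ 1 (mod 95). ✓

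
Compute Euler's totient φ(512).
φ is multiplicative, with φ(p^e) = p^e − p^(e−1). Factorise 512 = 2^9. Then
  φ(512) = (2^9 − 2^8) = 256 = 256.

Final answer: φ(512) = 256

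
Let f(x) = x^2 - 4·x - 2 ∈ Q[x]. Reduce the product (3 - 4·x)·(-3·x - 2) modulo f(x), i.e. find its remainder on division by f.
First multiply in Q[x] without reducing: a · b = 12·x^2 - x - 6. Now divide by f(x) = x^2 - 4·x - 2, eliminating the leading term at each step:
  leading term 12·x^2: subtract (12)·f(x) = 12·x^2 - 48·x - 24, leaving 47·x + 18
The degree is now < 2, so this is the remainder. Hence a · b ≡ 47·x + 18 in Q[x]/(f).

Final answer: a · b ≡ 47·x + 18 (mod f(x))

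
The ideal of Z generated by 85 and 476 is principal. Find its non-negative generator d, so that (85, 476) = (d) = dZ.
In the PID Z, (a, b) is generated by gcd(a, b). Compute gcd(476, 85) with the extended Euclidean algorithm, tracking rows (r, s, t) with s·476 + t·85 = r:
  row A: (476, 1, 0)   [1·476 + 0·85 = 476]
  row B: (85, 0, 1)   [0·476 + 1·85 = 85]
  476 = 5·85 + 51   → row C = row A − 5·row B = (51, 1, −5)   [check: 1·476 − 5·85 = 51]
  85 = 1·51 + 34   → row D = row B − 1·row C = (34, −1, 6)   [check: −1·476 + 6·85 = 34]
  51 = 1·34 + 17   → row E = row C − 1·row D = (17, 2, −11)   [check: 2·476 − 11·85 = 17]
  34 = 2·17 + 0   → remainder 0, stop. gcd = 17 (last nonzero row E).
So gcd(85, 476) = 17, with Bézout identity 2·476 − 11·85 = 17. Containment (⊇): the Bézout identity exhibits 17 as an element of (85, 476), giving (17) ⊆ (85, 476). Containment (⊆): since 17 | 85 and 17 | 476 (85 = 17·5, 476 = 17·28), every Z-linear combination of 85 and 476 is divisible by 17, so (85, 476) ⊆ (17). Therefore (85, 476) = (17), d = 17.

Final answer: (85, 476) = (17); d = 17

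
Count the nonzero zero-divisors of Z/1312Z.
In Z/1312Z each nonzero element is either a unit (gcd with 1312 is 1) or a zero-divisor (gcd > 1). The number of units is φ(1312): factorise 1312 = 2^5 · 41, so φ(1312) = (2^5 − 2^4) · (41 − 1) = 16 · 40 = 640. The nonzero elements number 1312 − 1 = 1311. Hence the nonzero zero-divisors number 1311 − 640 = 671.

Final answer: Z/1312Z has 671 nonzero zero-divisors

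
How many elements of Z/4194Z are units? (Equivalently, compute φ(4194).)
An element a ∈ Z/4194Z is a unit iff gcd(a, 4194) = 1, so the number of units is φ(4194). φ is multiplicative, with φ(p^e) = p^e − p^(e−1). Factorise 4194 = 2 · 3^2 · 233. Then
  φ(4194) = (2 − 1) · (3^2 − 3^1) · (233 − 1) = 1 · 6 · 232 = 1392.

Final answer: Z/4194Z has φ(4194) = 1392 units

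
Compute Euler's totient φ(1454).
φ is multiplicative, with φ(p^e) = p^e − p^(e−1). Factorise 1454 = 2 · 727. Then
  φ(1454) = (2 − 1) · (727 − 1) = 1 · 726 = 726.

Final answer: φ(1454) = 726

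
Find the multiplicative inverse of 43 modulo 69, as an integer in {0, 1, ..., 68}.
Apply the extended Euclidean algorithm to (69, 43), tracking rows (r, s, t) with s·69 + t·43 = r. Each division r_prev = q·r_cur + r_new produces the new row as (previous row) − q·(current row):
  row A: (69, 1, 0)   [1·69 + 0·43 = 69]
  row B: (43, 0, 1)   [0·69 + 1·43 = 43]
  69 = 1·43 + 26   → row C = row A − 1·row B = (26, 1, −1)   [check: 1·69 − 1·43 = 26]
  43 = 1·26 + 17   → row D = row B − 1·row C = (17, −1, 2)   [check: −1·69 + 2·43 = 17]
  26 = 1·17 + 9   → row E = row C − 1·row D = (9, 2, −3)   [check: 2·69 − 3·43 = 9]
  17 = 1·9 + 8   → row F = row D − 1·row E = (8, −3, 5)   [check: −3·69 + 5·43 = 8]
  9 = 1·8 + 1   → row G = row E − 1·row F = (1, 5, −8)   [check: 5·69 − 8·43 = 1]
  8 = 8·1 + 0   → remainder 0, stop. gcd = 1 (last nonzero row G).
The gcd is 1, so 43 is invertible mod 69. The last nonzero row gives 5·69 − 8·43 = 1, so t = −8. So 43^(−1) ≡ −8 ≡ 61 (mod 69). Verify: 43 · 61 = 2623 ≡ 1 (mod 69). ✓

Final answer: 43^(−1) ≡ 61 (mod 69)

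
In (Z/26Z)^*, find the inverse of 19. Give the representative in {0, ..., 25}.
Apply the extended Euclidean algorithm to (26, 19), tracking rows (r, s, t) with s·26 + t·19 = r. Each division r_prev = q·r_cur + r_new produces the new row as (previous row) − q·(current row):
  row A: (26, 1, 0)   [1·26 + 0·19 = 26]
  row B: (19, 0, 1)   [0·26 + 1·19 = 19]
  26 = 1·19 + 7   → row C = row A − 1·row B = (7, 1, −1)   [check: 1·26 − 1·19 = 7]
  19 = 2·7 + 5   → row D = row B − 2·row C = (5, −2, 3)   [check: −2·26 + 3·19 = 5]
  7 = 1·5 + 2   → row E = row C − 1·row D = (2, 3, −4)   [check: 3·26 − 4·19 = 2]
  5 = 2·2 + 1   → row F = row D − 2·row E = (1, −8, 11)   [check: −8·26 + 11·19 = 1]
  2 = 2·1 + 0   → remainder 0, stop. gcd = 1 (last nonzero row F).
The gcd is 1, so 19 is invertible mod 26. The last nonzero row gives −8·26 + 11·19 = 1, so t = 11. So 19^(−1) ≡ 11 (mod 26). Verify: 19 · 11 = 209 ≡ 1 (mod 26). ✓

Final answer: 19^(−1) ≡ 11 (mod 26)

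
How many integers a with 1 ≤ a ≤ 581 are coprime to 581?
The number of a ∈ {1, ..., 581} with gcd(a, 581) = 1 is by definition Euler's totient φ(581). φ is multiplicative, with φ(p^e) = p^e − p^(e−1). Factorise 581 = 7 · 83. Then
  φ(581) = (7 − 1) · (83 − 1) = 6 · 82 = 492.
So there are 492 such integers.

Final answer: 492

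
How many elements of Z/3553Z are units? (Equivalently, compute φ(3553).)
Z/3553Z has φ(3553) = 2880 units

An element a ∈ Z/3553Z is a unit iff gcd(a, 3553) = 1, so the number of units is φ(3553). φ is multiplicative, with φ(p^e) = p^e − p^(e−1). Factorise 3553 = 11 · 17 · 19. Then
  φ(3553) = (11 − 1) · (17 − 1) · (19 − 1) = 10 · 16 · 18 = 2880.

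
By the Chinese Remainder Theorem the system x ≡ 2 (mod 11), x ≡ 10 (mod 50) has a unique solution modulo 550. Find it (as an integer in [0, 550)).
x ≡ 310 (mod 550); the representative in [0, 550) is 310

The moduli 11, 50 are pairwise coprime, so by the CRT there is a unique solution mod 11·50 = 550.
Solve by successive substitution. Start with x ≡ 2 (mod 11).
  Combine with x ≡ 10 (mod 50): write x = 2 + 11·t and require 2 + 11·t ≡ 10 (mod 50), i.e. 11·t ≡ 10 − 2 ≡ 8 (mod 50). Since 11^(−1) ≡ 41 (mod 50), t ≡ 41·8 ≡ 28 (mod 50). So x ≡ 2 + 11·28 = 310 (mod 550).
Unique solution in [0, 550): x = 310.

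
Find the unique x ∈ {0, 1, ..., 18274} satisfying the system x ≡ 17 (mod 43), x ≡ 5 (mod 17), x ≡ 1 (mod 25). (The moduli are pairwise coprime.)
x ≡ 7026 (mod 18275); the representative in [0, 18275) is 7026

The moduli 43, 17, 25 are pairwise coprime, so by the CRT there is a unique solution mod 43·17·25 = 18275.
Solve by successive substitution. Start with x ≡ 17 (mod 43).
  Combine with x ≡ 5 (mod 17): write x = 17 + 43·t and require 17 + 43·t ≡ 5 (mod 17), i.e. 43·t ≡ 5 − 17 ≡ 5 (mod 17). Since 43^(−1) ≡ 2 (mod 17) (43 ≡ 9 (mod 17)), t ≡ 2·5 ≡ 10 (mod 17). So x ≡ 17 + 43·10 = 447 (mod 731).
  Combine with x ≡ 1 (mod 25): write x = 447 + 731·t and require 447 + 731·t ≡ 1 (mod 25), i.e. 731·t ≡ 1 − 447 ≡ 4 (mod 25). Since 731^(−1) ≡ 21 (mod 25) (731 ≡ 6 (mod 25)), t ≡ 21·4 ≡ 9 (mod 25). So x ≡ 447 + 731·9 = 7026 (mod 18275).
Unique solution in [0, 18275): x = 7026.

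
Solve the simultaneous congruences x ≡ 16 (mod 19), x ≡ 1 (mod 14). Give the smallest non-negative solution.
The moduli 19, 14 are pairwise coprime, so by the CRT there is a unique solution mod 19·14 = 266.
Solve by successive substitution. Start with x ≡ 16 (mod 19).
  Combine with x ≡ 1 (mod 14): write x = 16 + 19·t and require 16 + 19·t ≡ 1 (mod 14), i.e. 19·t ≡ 1 − 16 ≡ 13 (mod 14). Since 19^(−1) ≡ 3 (mod 14) (19 ≡ 5 (mod 14)), t ≡ 3·13 ≡ 11 (mod 14). So x ≡ 16 + 19·11 = 225 (mod 266).
Unique solution in [0, 266): x = 225.

Final answer: x ≡ 225 (mod 266); the representative in [0, 266) is 225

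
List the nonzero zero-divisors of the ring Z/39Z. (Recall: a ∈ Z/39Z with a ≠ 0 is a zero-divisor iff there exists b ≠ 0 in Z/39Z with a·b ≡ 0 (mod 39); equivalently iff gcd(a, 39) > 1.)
nonzero zero-divisors of Z/39Z = {3, 6, 9, 12, 13, 15, 18, 21, 24, 26, 27, 30, 33, 36}

An element a ∈ Z/39Z (with a ≠ 0) is a zero-divisor iff gcd(a, 39) > 1 (because a is a unit precisely when gcd(a, n) = 1, and in Z/nZ every nonzero, non-unit element is a zero-divisor). Scan a = 1, ..., 38 and keep those with gcd(a, 39) > 1:
  gcd(3, 39) = 3, gcd(6, 39) = 3, gcd(9, 39) = 3, gcd(12, 39) = 3, gcd(13, 39) = 13, gcd(15, 39) = 3, gcd(18, 39) = 3, gcd(21, 39) = 3, gcd(24, 39) = 3, gcd(26, 39) = 13, gcd(27, 39) = 3, gcd(30, 39) = 3, gcd(33, 39) = 3, gcd(36, 39) = 3.
All other a ∈ {1, ..., 38} have gcd(a, 39) = 1 and are units. So the nonzero zero-divisors are exactly the 14 values of a appearing in this scan.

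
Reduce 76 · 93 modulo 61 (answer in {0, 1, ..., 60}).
53

Reduce the factors first: 76 ≡ 15, 93 ≡ 32 (mod 61), so 76 · 93 ≡ 15 · 32 (mod 61). 15 · 32 = 480. Dividing by 61: 480 = 7·61 + 53. So (76 · 93) mod 61 = 53.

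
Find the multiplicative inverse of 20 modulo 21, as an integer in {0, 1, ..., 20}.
Apply the extended Euclidean algorithm to (21, 20), tracking rows (r, s, t) with s·21 + t·20 = r. Each division r_prev = q·r_cur + r_new produces the new row as (previous row) − q·(current row):
  row A: (21, 1, 0)   [1·21 + 0·20 = 21]
  row B: (20, 0, 1)   [0·21 + 1·20 = 20]
  21 = 1·20 + 1   → row C = row A − 1·row B = (1, 1, −1)   [check: 1·21 − 1·20 = 1]
  20 = 20·1 + 0   → remainder 0, stop. gcd = 1 (last nonzero row C).
The gcd is 1, so 20 is invertible mod 21. The last nonzero row gives 1·21 − 1·20 = 1, so t = −1. So 20^(−1) ≡ −1 ≡ 20 (mod 21). Verify: 20 · 20 = 400 ≡ 1 (mod 21). ✓

Final answer: 20^(−1) ≡ 20 (mod 21)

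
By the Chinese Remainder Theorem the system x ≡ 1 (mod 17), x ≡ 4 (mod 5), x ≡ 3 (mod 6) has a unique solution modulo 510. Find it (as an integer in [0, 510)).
x ≡ 69 (mod 510); the representative in [0, 510) is 69

The moduli 17, 5, 6 are pairwise coprime, so by the CRT there is a unique solution mod 17·5·6 = 510.
Solve by successive substitution. Start with x ≡ 1 (mod 17).
  Combine with x ≡ 4 (mod 5): write x = 1 + 17·t and require 1 + 17·t ≡ 4 (mod 5), i.e. 17·t ≡ 4 − 1 ≡ 3 (mod 5). Since 17^(−1) ≡ 3 (mod 5) (17 ≡ 2 (mod 5)), t ≡ 3·3 ≡ 4 (mod 5). So x ≡ 1 + 17·4 = 69 (mod 85).
  Combine with x ≡ 3 (mod 6): write x = 69 + 85·t and require 69 + 85·t ≡ 3 (mod 6), i.e. 85·t ≡ 3 − 69 ≡ 0 (mod 6). Since 85^(−1) ≡ 1 (mod 6) (85 ≡ 1 (mod 6)), t ≡ 1·0 ≡ 0 (mod 6). So x ≡ 69 + 85·0 = 69 (mod 510).
Unique solution in [0, 510): x = 69.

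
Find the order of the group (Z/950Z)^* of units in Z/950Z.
|(Z/950Z)^*| = 360

(Z/950Z)^* consists of the classes a with gcd(a, 950) = 1, so its order is φ(950). φ is multiplicative, with φ(p^e) = p^e − p^(e−1). Factorise 950 = 2 · 5^2 · 19. Then
  φ(950) = (2 − 1) · (5^2 − 5^1) · (19 − 1) = 1 · 20 · 18 = 360.
Thus |(Z/950Z)^*| = 360.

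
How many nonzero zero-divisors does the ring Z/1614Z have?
Z/1614Z has 1077 nonzero zero-divisors

In Z/1614Z each nonzero element is either a unit (gcd with 1614 is 1) or a zero-divisor (gcd > 1). The number of units is φ(1614): factorise 1614 = 2 · 3 · 269, so φ(1614) = (2 − 1) · (3 − 1) · (269 − 1) = 1 · 2 · 268 = 536. The nonzero elements number 1614 − 1 = 1613. Hence the nonzero zero-divisors number 1613 − 536 = 1077.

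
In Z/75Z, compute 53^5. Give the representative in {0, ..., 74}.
Use repeated squaring. Binary(5) = 101. Walk through the bits of the exponent 5 left-to-right: at each bit after the leading one, square the running value, then multiply by 53 if the bit is 1 (always reducing mod 75):
  bit 1 = 1 (leading): start with 53.
  bit 2 = 0: square 53^2 = 2809 ≡ 34 (mod 75).
  bit 3 = 1: square 34^2 = 1156 ≡ 31; bit is 1, so multiply 31·53 = 1643 ≡ 68 (mod 75).
Final value: 53^5 ≡ 68 (mod 75).

Final answer: 68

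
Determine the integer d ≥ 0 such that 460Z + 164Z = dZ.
(460, 164) = (4); d = 4

In the PID Z, (a, b) is generated by gcd(a, b). Compute gcd(460, 164) with the extended Euclidean algorithm, tracking rows (r, s, t) with s·460 + t·164 = r:
  row A: (460, 1, 0)   [1·460 + 0·164 = 460]
  row B: (164, 0, 1)   [0·460 + 1·164 = 164]
  460 = 2·164 + 132   → row C = row A − 2·row B = (132, 1, −2)   [check: 1·460 − 2·164 = 132]
  164 = 1·132 + 32   → row D = row B − 1·row C = (32, −1, 3)   [check: −1·460 + 3·164 = 32]
  132 = 4·32 + 4   → row E = row C − 4·row D = (4, 5, −14)   [check: 5·460 − 14·164 = 4]
  32 = 8·4 + 0   → remainder 0, stop. gcd = 4 (last nonzero row E).
So gcd(460, 164) = 4, with Bézout identity 5·460 − 14·164 = 4. Containment (⊇): the Bézout identity exhibits 4 as an element of (460, 164), giving (4) ⊆ (460, 164). Containment (⊆): since 4 | 460 and 4 | 164 (460 = 4·115, 164 = 4·41), every Z-linear combination of 460 and 164 is divisible by 4, so (460, 164) ⊆ (4). Therefore (460, 164) = (4), d = 4.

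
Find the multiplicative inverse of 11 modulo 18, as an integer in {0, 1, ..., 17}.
11^(−1) ≡ 5 (mod 18)

Apply the extended Euclidean algorithm to (18, 11), tracking rows (r, s, t) with s·18 + t·11 = r. Each division r_prev = q·r_cur + r_new produces the new row as (previous row) − q·(current row):
  row A: (18, 1, 0)   [1·18 + 0·11 = 18]
  row B: (11, 0, 1)   [0·18 + 1·11 = 11]
  18 = 1·11 + 7   → row C = row A − 1·row B = (7, 1, −1)   [check: 1·18 − 1·11 = 7]
  11 = 1·7 + 4   → row D = row B − 1·row C = (4, −1, 2)   [check: −1·18 + 2·11 = 4]
  7 = 1·4 + 3   → row E = row C − 1·row D = (3, 2, −3)   [check: 2·18 − 3·11 = 3]
  4 = 1·3 + 1   → row F = row D − 1·row E = (1, −3, 5)   [check: −3·18 + 5·11 = 1]
  3 = 3·1 + 0   → remainder 0, stop. gcd = 1 (last nonzero row F).
The gcd is 1, so 11 is invertible mod 18. The last nonzero row gives −3·18 + 5·11 = 1, so t = 5. So 11^(−1) ≡ 5 (mod 18). Verify: 11 · 5 = 55 ≡ 1 (mod 18). ✓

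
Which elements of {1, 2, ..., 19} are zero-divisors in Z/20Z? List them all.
An element a ∈ Z/20Z (with a ≠ 0) is a zero-divisor iff gcd(a, 20) > 1 (because a is a unit precisely when gcd(a, n) = 1, and in Z/nZ every nonzero, non-unit element is a zero-divisor). Scan a = 1, ..., 19 and keep those with gcd(a, 20) > 1:
  gcd(2, 20) = 2, gcd(4, 20) = 4, gcd(5, 20) = 5, gcd(6, 20) = 2, gcd(8, 20) = 4, gcd(10, 20) = 10, gcd(12, 20) = 4, gcd(14, 20) = 2, gcd(15, 20) = 5, gcd(16, 20) = 4, gcd(18, 20) = 2.
All other a ∈ {1, ..., 19} have gcd(a, 20) = 1 and are units. So the nonzero zero-divisors are exactly the 11 values of a appearing in this scan.

Final answer: nonzero zero-divisors of Z/20Z = {2, 4, 5, 6, 8, 10, 12, 14, 15, 16, 18}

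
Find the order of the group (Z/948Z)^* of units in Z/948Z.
(Z/948Z)^* consists of the classes a with gcd(a, 948) = 1, so its order is φ(948). φ is multiplicative, with φ(p^e) = p^e − p^(e−1). Factorise 948 = 2^2 · 3 · 79. Then
  φ(948) = (2^2 − 2^1) · (3 − 1) · (79 − 1) = 2 · 2 · 78 = 312.
Thus |(Z/948Z)^*| = 312.

Final answer: |(Z/948Z)^*| = 312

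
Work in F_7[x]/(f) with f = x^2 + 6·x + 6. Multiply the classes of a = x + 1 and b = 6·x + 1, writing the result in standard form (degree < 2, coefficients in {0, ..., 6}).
a · b ≡ 6·x (mod f(x))

Multiply as integer polynomials: a · b = 6·x^2 + 7·x + 1. Reducing coefficients mod 7: a · b ≡ 6·x^2 + 1. Now divide by f(x) = x^2 + 6·x + 6 in F_7[x], eliminating the leading term at each step:
  leading term 6·x^2: subtract (6)·f(x) = 6·x^2 + x + 1, leaving 6·x (coefficients mod 7)
The degree is now < 2, so this is the remainder. Hence a · b ≡ 6·x in F_7[x]/(f).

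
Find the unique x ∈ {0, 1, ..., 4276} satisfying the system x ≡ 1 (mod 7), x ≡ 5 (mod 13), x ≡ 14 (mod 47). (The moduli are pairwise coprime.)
x ≡ 2787 (mod 4277); the representative in [0, 4277) is 2787

The moduli 7, 13, 47 are pairwise coprime, so by the CRT there is a unique solution mod 7·13·47 = 4277.
Solve by successive substitution. Start with x ≡ 1 (mod 7).
  Combine with x ≡ 5 (mod 13): write x = 1 + 7·t and require 1 + 7·t ≡ 5 (mod 13), i.e. 7·t ≡ 5 − 1 ≡ 4 (mod 13). Since 7^(−1) ≡ 2 (mod 13), t ≡ 2·4 ≡ 8 (mod 13). So x ≡ 1 + 7·8 = 57 (mod 91).
  Combine with x ≡ 14 (mod 47): write x = 57 + 91·t and require 57 + 91·t ≡ 14 (mod 47), i.e. 91·t ≡ 14 − 57 ≡ 4 (mod 47). Since 91^(−1) ≡ 31 (mod 47) (91 ≡ 44 (mod 47)), t ≡ 31·4 ≡ 30 (mod 47). So x ≡ 57 + 91·30 = 2787 (mod 4277).
Unique solution in [0, 4277): x = 2787.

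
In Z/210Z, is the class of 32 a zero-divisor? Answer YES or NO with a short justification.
YES

gcd(32, 210) = 2 > 1, so 32 is not a unit in Z/210Z. In Z/nZ every nonzero non-unit is a zero-divisor: explicitly, take b = 210/gcd = 105 ≠ 0 (mod 210); then 32·105 = 3360 = 16·210, i.e. 32·105 ≡ 0 (mod 210). So 32 is a zero-divisor.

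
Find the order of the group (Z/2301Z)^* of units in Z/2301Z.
|(Z/2301Z)^*| = 1392

(Z/2301Z)^* consists of the classes a with gcd(a, 2301) = 1, so its order is φ(2301). φ is multiplicative, with φ(p^e) = p^e − p^(e−1). Factorise 2301 = 3 · 13 · 59. Then
  φ(2301) = (3 − 1) · (13 − 1) · (59 − 1) = 2 · 12 · 58 = 1392.
Thus |(Z/2301Z)^*| = 1392.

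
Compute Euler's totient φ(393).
φ(393) = 260

φ is multiplicative, with φ(p^e) = p^e − p^(e−1). Factorise 393 = 3 · 131. Then
  φ(393) = (3 − 1) · (131 − 1) = 2 · 130 = 260.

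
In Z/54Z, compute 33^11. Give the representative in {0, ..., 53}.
27

Use repeated squaring. Binary(11) = 1011. Walk through the bits of the exponent 11 left-to-right: at each bit after the leading one, square the running value, then multiply by 33 if the bit is 1 (always reducing mod 54):
  bit 1 = 1 (leading): start with 33.
  bit 2 = 0: square 33^2 = 1089 ≡ 9 (mod 54).
  bit 3 = 1: square 9^2 = 81 ≡ 27; bit is 1, so multiply 27·33 = 891 ≡ 27 (mod 54).
  bit 4 = 1: square 27^2 = 729 ≡ 27; bit is 1, so multiply 27·33 = 891 ≡ 27 (mod 54).
Final value: 33^11 ≡ 27 (mod 54).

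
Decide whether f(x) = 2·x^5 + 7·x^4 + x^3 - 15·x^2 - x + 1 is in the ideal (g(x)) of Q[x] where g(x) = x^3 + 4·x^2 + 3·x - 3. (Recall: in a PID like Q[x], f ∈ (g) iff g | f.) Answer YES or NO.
NO

In Q[x] the ideal (g) consists of all multiples of g, so f ∈ (g) iff g | f, i.e. iff the remainder of f on division by g is 0. Divide f by g (g is monic, so eliminate the leading term of the running remainder at each step):
  leading term 2·x^5: subtract (2·x^2)·g(x) = 2·x^5 + 8·x^4 + 6·x^3 - 6·x^2, leaving -x^4 - 5·x^3 - 9·x^2 - x + 1
  leading term -x^4: subtract (-x)·g(x) = -x^4 - 4·x^3 - 3·x^2 + 3·x, leaving -x^3 - 6·x^2 - 4·x + 1
  leading term -x^3: subtract (-1)·g(x) = -x^3 - 4·x^2 - 3·x + 3, leaving -2·x^2 - x - 2
The remainder r(x) = -2·x^2 - x - 2 ≠ 0 (and deg r < deg g), so g ∤ f, i.e. f ∉ (g).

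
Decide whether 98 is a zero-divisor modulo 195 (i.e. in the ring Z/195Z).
NO

gcd(98, 195) = 1, so 98 is a unit in Z/195Z (it has a multiplicative inverse). A unit cannot be a zero-divisor: if 98·b ≡ 0 then multiplying both sides by 98^(−1) gives b ≡ 0. So 98 is not a zero-divisor.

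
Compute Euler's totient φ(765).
φ is multiplicative, with φ(p^e) = p^e − p^(e−1). Factorise 765 = 3^2 · 5 · 17. Then
  φ(765) = (3^2 − 3^1) · (5 − 1) · (17 − 1) = 6 · 4 · 16 = 384.

Final answer: φ(765) = 384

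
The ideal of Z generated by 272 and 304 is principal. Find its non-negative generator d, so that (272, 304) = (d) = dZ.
In the PID Z, (a, b) is generated by gcd(a, b). Compute gcd(304, 272) with the extended Euclidean algorithm, tracking rows (r, s, t) with s·304 + t·272 = r:
  row A: (304, 1, 0)   [1·304 + 0·272 = 304]
  row B: (272, 0, 1)   [0·304 + 1·272 = 272]
  304 = 1·272 + 32   → row C = row A − 1·row B = (32, 1, −1)   [check: 1·304 − 1·272 = 32]
  272 = 8·32 + 16   → row D = row B − 8·row C = (16, −8, 9)   [check: −8·304 + 9·272 = 16]
  32 = 2·16 + 0   → remainder 0, stop. gcd = 16 (last nonzero row D).
So gcd(272, 304) = 16, with Bézout identity −8·304 + 9·272 = 16. Containment (⊇): the Bézout identity exhibits 16 as an element of (272, 304), giving (16) ⊆ (272, 304). Containment (⊆): since 16 | 272 and 16 | 304 (272 = 16·17, 304 = 16·19), every Z-linear combination of 272 and 304 is divisible by 16, so (272, 304) ⊆ (16). Therefore (272, 304) = (16), d = 16.

Final answer: (272, 304) = (16); d = 16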